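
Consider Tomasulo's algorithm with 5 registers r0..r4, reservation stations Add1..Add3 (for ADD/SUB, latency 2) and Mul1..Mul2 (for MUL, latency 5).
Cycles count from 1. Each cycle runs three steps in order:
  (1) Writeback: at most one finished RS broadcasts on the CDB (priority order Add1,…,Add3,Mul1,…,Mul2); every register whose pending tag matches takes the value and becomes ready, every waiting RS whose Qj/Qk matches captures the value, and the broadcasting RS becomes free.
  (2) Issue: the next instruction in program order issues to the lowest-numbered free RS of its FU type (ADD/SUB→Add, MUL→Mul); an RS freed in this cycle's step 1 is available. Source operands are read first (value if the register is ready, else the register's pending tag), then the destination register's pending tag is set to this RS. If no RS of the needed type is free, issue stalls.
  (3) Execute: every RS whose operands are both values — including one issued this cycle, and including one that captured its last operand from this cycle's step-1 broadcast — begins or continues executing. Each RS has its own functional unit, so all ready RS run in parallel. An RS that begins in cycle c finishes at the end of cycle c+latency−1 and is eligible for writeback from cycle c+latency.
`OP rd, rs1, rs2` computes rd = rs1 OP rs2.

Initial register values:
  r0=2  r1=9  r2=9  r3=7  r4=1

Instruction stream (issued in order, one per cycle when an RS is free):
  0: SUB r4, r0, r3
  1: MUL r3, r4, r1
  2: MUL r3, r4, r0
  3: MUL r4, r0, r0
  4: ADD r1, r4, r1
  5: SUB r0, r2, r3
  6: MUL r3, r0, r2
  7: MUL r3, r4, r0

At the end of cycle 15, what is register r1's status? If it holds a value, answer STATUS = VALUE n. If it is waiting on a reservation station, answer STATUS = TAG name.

  c1: issue SUB r4<-Add1  regs: r0:2,r1:9,r2:9,r3:7,r4:Add1
  c2: issue MUL r3<-Mul1  regs: r0:2,r1:9,r2:9,r3:Mul1,r4:Add1
  c3: CDB Add1=-5; issue MUL r3<-Mul2  regs: r0:2,r1:9,r2:9,r3:Mul2,r4:-5
  c4: stall  regs: r0:2,r1:9,r2:9,r3:Mul2,r4:-5
  c5: stall  regs: r0:2,r1:9,r2:9,r3:Mul2,r4:-5
  c6: stall  regs: r0:2,r1:9,r2:9,r3:Mul2,r4:-5
  c7: stall  regs: r0:2,r1:9,r2:9,r3:Mul2,r4:-5
  c8: CDB Mul1=-45; issue MUL r4<-Mul1  regs: r0:2,r1:9,r2:9,r3:Mul2,r4:Mul1
  c9: CDB Mul2=-10; issue ADD r1<-Add1  regs: r0:2,r1:Add1,r2:9,r3:-10,r4:Mul1
  c10: issue SUB r0<-Add2  regs: r0:Add2,r1:Add1,r2:9,r3:-10,r4:Mul1
  c11: issue MUL r3<-Mul2  regs: r0:Add2,r1:Add1,r2:9,r3:Mul2,r4:Mul1
  c12: CDB Add2=19; stall  regs: r0:19,r1:Add1,r2:9,r3:Mul2,r4:Mul1
  c13: CDB Mul1=4; issue MUL r3<-Mul1  regs: r0:19,r1:Add1,r2:9,r3:Mul1,r4:4
  c14: -  regs: r0:19,r1:Add1,r2:9,r3:Mul1,r4:4
  c15: CDB Add1=13  regs: r0:19,r1:13,r2:9,r3:Mul1,r4:4

STATUS = VALUE 13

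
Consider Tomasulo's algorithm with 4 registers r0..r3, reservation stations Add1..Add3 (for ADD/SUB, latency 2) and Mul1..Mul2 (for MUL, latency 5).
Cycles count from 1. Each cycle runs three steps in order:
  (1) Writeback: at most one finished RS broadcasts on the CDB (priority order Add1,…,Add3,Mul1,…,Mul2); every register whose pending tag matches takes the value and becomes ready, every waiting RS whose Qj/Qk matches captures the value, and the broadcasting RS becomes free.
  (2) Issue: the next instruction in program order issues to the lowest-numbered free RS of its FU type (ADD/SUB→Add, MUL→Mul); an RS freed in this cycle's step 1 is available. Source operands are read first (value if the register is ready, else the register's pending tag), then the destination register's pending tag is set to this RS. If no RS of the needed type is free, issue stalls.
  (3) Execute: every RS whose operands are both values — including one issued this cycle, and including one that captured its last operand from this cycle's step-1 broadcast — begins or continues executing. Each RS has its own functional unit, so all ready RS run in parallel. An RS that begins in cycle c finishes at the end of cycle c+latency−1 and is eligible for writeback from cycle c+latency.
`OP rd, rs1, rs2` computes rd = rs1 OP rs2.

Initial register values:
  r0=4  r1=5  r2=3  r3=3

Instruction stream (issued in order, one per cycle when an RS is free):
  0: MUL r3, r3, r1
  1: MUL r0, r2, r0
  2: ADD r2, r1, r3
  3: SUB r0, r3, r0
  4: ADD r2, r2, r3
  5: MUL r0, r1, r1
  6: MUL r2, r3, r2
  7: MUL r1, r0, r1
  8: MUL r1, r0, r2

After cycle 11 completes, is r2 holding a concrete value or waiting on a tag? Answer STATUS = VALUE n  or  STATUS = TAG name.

cycle 1: issue MUL r3<-Mul1 // r0:4,r1:5,r2:3,r3:Mul1
cycle 2: issue MUL r0<-Mul2 // r0:Mul2,r1:5,r2:3,r3:Mul1
cycle 3: issue ADD r2<-Add1 // r0:Mul2,r1:5,r2:Add1,r3:Mul1
cycle 4: issue SUB r0<-Add2 // r0:Add2,r1:5,r2:Add1,r3:Mul1
cycle 5: issue ADD r2<-Add3 // r0:Add2,r1:5,r2:Add3,r3:Mul1
cycle 6: CDB Mul1=15; issue MUL r0<-Mul1 // r0:Mul1,r1:5,r2:Add3,r3:15
cycle 7: CDB Mul2=12; issue MUL r2<-Mul2 // r0:Mul1,r1:5,r2:Mul2,r3:15
cycle 8: CDB Add1=20; stall // r0:Mul1,r1:5,r2:Mul2,r3:15
cycle 9: CDB Add2=3; stall // r0:Mul1,r1:5,r2:Mul2,r3:15
cycle 10: CDB Add3=35; stall // r0:Mul1,r1:5,r2:Mul2,r3:15
cycle 11: CDB Mul1=25; issue MUL r1<-Mul1 // r0:25,r1:Mul1,r2:Mul2,r3:15

STATUS = TAG Mul2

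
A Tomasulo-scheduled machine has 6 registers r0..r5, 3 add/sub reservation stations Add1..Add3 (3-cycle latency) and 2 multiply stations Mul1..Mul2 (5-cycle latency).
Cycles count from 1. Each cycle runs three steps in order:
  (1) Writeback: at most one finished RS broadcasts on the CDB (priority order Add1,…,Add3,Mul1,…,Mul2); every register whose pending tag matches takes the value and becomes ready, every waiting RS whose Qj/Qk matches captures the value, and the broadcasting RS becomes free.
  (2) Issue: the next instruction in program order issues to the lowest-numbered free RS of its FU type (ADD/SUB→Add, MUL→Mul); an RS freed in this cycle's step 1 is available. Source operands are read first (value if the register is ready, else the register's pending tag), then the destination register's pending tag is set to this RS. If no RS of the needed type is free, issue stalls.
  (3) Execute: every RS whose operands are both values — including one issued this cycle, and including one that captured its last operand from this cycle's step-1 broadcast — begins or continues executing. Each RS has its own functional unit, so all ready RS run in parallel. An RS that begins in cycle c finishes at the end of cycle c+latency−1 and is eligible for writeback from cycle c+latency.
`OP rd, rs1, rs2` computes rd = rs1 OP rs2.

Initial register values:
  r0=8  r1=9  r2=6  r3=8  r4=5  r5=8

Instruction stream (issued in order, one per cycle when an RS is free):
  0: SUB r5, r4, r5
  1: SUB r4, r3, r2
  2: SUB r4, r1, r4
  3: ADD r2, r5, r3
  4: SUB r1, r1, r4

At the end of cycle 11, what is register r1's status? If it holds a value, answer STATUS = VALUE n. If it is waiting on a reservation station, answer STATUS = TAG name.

STATUS = VALUE 2

c1: issue SUB r5<-Add1 | r0:8,r1:9,r2:6,r3:8,r4:5,r5:Add1
c2: issue SUB r4<-Add2 | r0:8,r1:9,r2:6,r3:8,r4:Add2,r5:Add1
c3: issue SUB r4<-Add3 | r0:8,r1:9,r2:6,r3:8,r4:Add3,r5:Add1
c4: CDB Add1=-3; issue ADD r2<-Add1 | r0:8,r1:9,r2:Add1,r3:8,r4:Add3,r5:-3
c5: CDB Add2=2; issue SUB r1<-Add2 | r0:8,r1:Add2,r2:Add1,r3:8,r4:Add3,r5:-3
c6: - | r0:8,r1:Add2,r2:Add1,r3:8,r4:Add3,r5:-3
c7: CDB Add1=5 | r0:8,r1:Add2,r2:5,r3:8,r4:Add3,r5:-3
c8: CDB Add3=7 | r0:8,r1:Add2,r2:5,r3:8,r4:7,r5:-3
c9: - | r0:8,r1:Add2,r2:5,r3:8,r4:7,r5:-3
c10: - | r0:8,r1:Add2,r2:5,r3:8,r4:7,r5:-3
c11: CDB Add2=2 | r0:8,r1:2,r2:5,r3:8,r4:7,r5:-3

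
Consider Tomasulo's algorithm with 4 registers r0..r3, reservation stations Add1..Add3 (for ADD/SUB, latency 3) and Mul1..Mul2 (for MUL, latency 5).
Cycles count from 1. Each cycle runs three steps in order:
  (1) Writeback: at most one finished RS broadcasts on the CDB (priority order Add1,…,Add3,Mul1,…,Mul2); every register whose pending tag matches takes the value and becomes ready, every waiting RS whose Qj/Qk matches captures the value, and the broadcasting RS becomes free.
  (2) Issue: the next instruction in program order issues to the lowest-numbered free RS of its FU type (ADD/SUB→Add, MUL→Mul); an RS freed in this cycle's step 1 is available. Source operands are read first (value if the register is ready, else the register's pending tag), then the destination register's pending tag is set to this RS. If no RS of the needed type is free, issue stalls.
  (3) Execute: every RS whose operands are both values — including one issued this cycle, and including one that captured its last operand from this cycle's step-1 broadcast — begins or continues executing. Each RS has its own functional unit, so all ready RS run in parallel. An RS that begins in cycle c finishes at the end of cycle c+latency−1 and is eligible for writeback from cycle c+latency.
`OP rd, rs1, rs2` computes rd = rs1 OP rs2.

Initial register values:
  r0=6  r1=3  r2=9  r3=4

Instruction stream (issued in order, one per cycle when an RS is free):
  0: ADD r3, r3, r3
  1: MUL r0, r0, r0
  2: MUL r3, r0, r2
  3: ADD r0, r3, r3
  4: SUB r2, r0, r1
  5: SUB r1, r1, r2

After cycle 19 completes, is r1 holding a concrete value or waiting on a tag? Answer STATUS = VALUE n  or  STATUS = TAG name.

  c1: issue ADD r3<-Add1  regs: r0:6,r1:3,r2:9,r3:Add1
  c2: issue MUL r0<-Mul1  regs: r0:Mul1,r1:3,r2:9,r3:Add1
  c3: issue MUL r3<-Mul2  regs: r0:Mul1,r1:3,r2:9,r3:Mul2
  c4: CDB Add1=8; issue ADD r0<-Add1  regs: r0:Add1,r1:3,r2:9,r3:Mul2
  c5: issue SUB r2<-Add2  regs: r0:Add1,r1:3,r2:Add2,r3:Mul2
  c6: issue SUB r1<-Add3  regs: r0:Add1,r1:Add3,r2:Add2,r3:Mul2
  c7: CDB Mul1=36  regs: r0:Add1,r1:Add3,r2:Add2,r3:Mul2
  c8: -  regs: r0:Add1,r1:Add3,r2:Add2,r3:Mul2
  c9: -  regs: r0:Add1,r1:Add3,r2:Add2,r3:Mul2
  c10: -  regs: r0:Add1,r1:Add3,r2:Add2,r3:Mul2
  c11: -  regs: r0:Add1,r1:Add3,r2:Add2,r3:Mul2
  c12: CDB Mul2=324  regs: r0:Add1,r1:Add3,r2:Add2,r3:324
  c13: -  regs: r0:Add1,r1:Add3,r2:Add2,r3:324
  c14: -  regs: r0:Add1,r1:Add3,r2:Add2,r3:324
  c15: CDB Add1=648  regs: r0:648,r1:Add3,r2:Add2,r3:324
  c16: -  regs: r0:648,r1:Add3,r2:Add2,r3:324
  c17: -  regs: r0:648,r1:Add3,r2:Add2,r3:324
  c18: CDB Add2=645  regs: r0:648,r1:Add3,r2:645,r3:324
  c19: -  regs: r0:648,r1:Add3,r2:645,r3:324

STATUS = TAG Add3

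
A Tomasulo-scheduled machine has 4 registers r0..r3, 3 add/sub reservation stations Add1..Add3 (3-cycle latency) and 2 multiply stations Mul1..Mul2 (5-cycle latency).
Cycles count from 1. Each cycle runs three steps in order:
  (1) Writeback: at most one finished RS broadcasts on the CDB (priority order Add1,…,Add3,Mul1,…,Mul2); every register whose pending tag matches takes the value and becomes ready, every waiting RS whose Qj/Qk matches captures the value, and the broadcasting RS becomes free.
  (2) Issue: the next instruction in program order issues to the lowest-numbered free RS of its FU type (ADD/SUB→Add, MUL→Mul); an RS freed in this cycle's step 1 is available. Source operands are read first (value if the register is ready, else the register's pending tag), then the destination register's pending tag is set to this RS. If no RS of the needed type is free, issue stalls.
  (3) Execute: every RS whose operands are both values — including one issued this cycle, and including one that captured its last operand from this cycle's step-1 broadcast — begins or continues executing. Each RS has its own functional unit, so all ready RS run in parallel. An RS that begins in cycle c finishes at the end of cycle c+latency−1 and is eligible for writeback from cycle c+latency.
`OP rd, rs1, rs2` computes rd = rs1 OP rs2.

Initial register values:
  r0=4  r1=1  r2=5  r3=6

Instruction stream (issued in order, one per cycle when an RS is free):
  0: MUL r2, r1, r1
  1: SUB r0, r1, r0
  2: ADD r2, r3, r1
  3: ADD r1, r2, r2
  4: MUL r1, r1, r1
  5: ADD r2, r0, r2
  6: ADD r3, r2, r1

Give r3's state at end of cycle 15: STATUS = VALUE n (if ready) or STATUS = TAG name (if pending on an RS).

  c1: issue MUL r2<-Mul1  regs: r0:4,r1:1,r2:Mul1,r3:6
  c2: issue SUB r0<-Add1  regs: r0:Add1,r1:1,r2:Mul1,r3:6
  c3: issue ADD r2<-Add2  regs: r0:Add1,r1:1,r2:Add2,r3:6
  c4: issue ADD r1<-Add3  regs: r0:Add1,r1:Add3,r2:Add2,r3:6
  c5: CDB Add1=-3; issue MUL r1<-Mul2  regs: r0:-3,r1:Mul2,r2:Add2,r3:6
  c6: CDB Add2=7; issue ADD r2<-Add1  regs: r0:-3,r1:Mul2,r2:Add1,r3:6
  c7: CDB Mul1=1; issue ADD r3<-Add2  regs: r0:-3,r1:Mul2,r2:Add1,r3:Add2
  c8: -  regs: r0:-3,r1:Mul2,r2:Add1,r3:Add2
  c9: CDB Add1=4  regs: r0:-3,r1:Mul2,r2:4,r3:Add2
  c10: CDB Add3=14  regs: r0:-3,r1:Mul2,r2:4,r3:Add2
  c11: -  regs: r0:-3,r1:Mul2,r2:4,r3:Add2
  c12: -  regs: r0:-3,r1:Mul2,r2:4,r3:Add2
  c13: -  regs: r0:-3,r1:Mul2,r2:4,r3:Add2
  c14: -  regs: r0:-3,r1:Mul2,r2:4,r3:Add2
  c15: CDB Mul2=196  regs: r0:-3,r1:196,r2:4,r3:Add2

STATUS = TAG Add2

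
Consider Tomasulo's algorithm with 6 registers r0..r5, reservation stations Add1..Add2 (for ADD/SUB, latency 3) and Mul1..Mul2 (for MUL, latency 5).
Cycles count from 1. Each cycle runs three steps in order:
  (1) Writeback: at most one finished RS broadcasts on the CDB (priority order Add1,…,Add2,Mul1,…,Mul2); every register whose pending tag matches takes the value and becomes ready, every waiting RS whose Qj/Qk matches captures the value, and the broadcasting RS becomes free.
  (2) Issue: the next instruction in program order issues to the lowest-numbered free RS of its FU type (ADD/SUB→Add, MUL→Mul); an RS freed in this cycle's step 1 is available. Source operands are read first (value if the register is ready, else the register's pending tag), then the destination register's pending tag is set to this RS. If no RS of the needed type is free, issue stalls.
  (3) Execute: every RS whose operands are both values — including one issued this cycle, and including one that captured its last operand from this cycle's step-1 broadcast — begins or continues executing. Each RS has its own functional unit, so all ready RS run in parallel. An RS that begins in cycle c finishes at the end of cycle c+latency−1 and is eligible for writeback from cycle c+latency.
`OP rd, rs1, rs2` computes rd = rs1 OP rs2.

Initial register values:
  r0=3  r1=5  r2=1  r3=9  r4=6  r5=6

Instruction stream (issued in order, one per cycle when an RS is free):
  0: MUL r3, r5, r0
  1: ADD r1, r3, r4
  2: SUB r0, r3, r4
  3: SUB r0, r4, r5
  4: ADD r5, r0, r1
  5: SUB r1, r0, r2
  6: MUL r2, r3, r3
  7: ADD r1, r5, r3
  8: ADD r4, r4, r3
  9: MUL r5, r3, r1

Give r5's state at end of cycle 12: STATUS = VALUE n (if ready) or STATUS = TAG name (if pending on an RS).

c1: issue MUL r3<-Mul1 | r0:3,r1:5,r2:1,r3:Mul1,r4:6,r5:6
c2: issue ADD r1<-Add1 | r0:3,r1:Add1,r2:1,r3:Mul1,r4:6,r5:6
c3: issue SUB r0<-Add2 | r0:Add2,r1:Add1,r2:1,r3:Mul1,r4:6,r5:6
c4: stall | r0:Add2,r1:Add1,r2:1,r3:Mul1,r4:6,r5:6
c5: stall | r0:Add2,r1:Add1,r2:1,r3:Mul1,r4:6,r5:6
c6: CDB Mul1=18; stall | r0:Add2,r1:Add1,r2:1,r3:18,r4:6,r5:6
c7: stall | r0:Add2,r1:Add1,r2:1,r3:18,r4:6,r5:6
c8: stall | r0:Add2,r1:Add1,r2:1,r3:18,r4:6,r5:6
c9: CDB Add1=24; issue SUB r0<-Add1 | r0:Add1,r1:24,r2:1,r3:18,r4:6,r5:6
c10: CDB Add2=12; issue ADD r5<-Add2 | r0:Add1,r1:24,r2:1,r3:18,r4:6,r5:Add2
c11: stall | r0:Add1,r1:24,r2:1,r3:18,r4:6,r5:Add2
c12: CDB Add1=0; issue SUB r1<-Add1 | r0:0,r1:Add1,r2:1,r3:18,r4:6,r5:Add2

STATUS = TAG Add2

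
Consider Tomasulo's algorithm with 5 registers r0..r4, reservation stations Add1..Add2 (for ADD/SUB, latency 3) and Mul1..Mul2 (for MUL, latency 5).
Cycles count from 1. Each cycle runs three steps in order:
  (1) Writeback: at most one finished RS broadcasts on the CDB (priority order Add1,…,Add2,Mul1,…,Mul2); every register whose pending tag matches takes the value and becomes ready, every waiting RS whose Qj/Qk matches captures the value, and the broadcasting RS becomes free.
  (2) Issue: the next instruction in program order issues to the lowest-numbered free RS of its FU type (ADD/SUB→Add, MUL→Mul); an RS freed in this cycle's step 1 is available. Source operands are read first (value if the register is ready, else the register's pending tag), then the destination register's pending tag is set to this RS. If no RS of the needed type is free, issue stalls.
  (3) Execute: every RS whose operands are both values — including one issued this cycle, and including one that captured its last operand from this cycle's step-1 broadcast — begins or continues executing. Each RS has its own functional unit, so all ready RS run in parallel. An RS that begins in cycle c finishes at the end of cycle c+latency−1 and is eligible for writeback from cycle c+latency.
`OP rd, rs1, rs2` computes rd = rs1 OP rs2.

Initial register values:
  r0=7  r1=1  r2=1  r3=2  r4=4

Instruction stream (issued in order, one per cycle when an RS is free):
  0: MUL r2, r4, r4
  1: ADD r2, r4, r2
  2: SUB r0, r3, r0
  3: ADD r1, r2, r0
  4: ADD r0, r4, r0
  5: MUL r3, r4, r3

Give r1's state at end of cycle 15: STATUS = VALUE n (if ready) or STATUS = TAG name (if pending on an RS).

STATUS = VALUE 15

c1: issue MUL r2<-Mul1 | r0:7,r1:1,r2:Mul1,r3:2,r4:4
c2: issue ADD r2<-Add1 | r0:7,r1:1,r2:Add1,r3:2,r4:4
c3: issue SUB r0<-Add2 | r0:Add2,r1:1,r2:Add1,r3:2,r4:4
c4: stall | r0:Add2,r1:1,r2:Add1,r3:2,r4:4
c5: stall | r0:Add2,r1:1,r2:Add1,r3:2,r4:4
c6: CDB Add2=-5; issue ADD r1<-Add2 | r0:-5,r1:Add2,r2:Add1,r3:2,r4:4
c7: CDB Mul1=16; stall | r0:-5,r1:Add2,r2:Add1,r3:2,r4:4
c8: stall | r0:-5,r1:Add2,r2:Add1,r3:2,r4:4
c9: stall | r0:-5,r1:Add2,r2:Add1,r3:2,r4:4
c10: CDB Add1=20; issue ADD r0<-Add1 | r0:Add1,r1:Add2,r2:20,r3:2,r4:4
c11: issue MUL r3<-Mul1 | r0:Add1,r1:Add2,r2:20,r3:Mul1,r4:4
c12: - | r0:Add1,r1:Add2,r2:20,r3:Mul1,r4:4
c13: CDB Add1=-1 | r0:-1,r1:Add2,r2:20,r3:Mul1,r4:4
c14: CDB Add2=15 | r0:-1,r1:15,r2:20,r3:Mul1,r4:4
c15: - | r0:-1,r1:15,r2:20,r3:Mul1,r4:4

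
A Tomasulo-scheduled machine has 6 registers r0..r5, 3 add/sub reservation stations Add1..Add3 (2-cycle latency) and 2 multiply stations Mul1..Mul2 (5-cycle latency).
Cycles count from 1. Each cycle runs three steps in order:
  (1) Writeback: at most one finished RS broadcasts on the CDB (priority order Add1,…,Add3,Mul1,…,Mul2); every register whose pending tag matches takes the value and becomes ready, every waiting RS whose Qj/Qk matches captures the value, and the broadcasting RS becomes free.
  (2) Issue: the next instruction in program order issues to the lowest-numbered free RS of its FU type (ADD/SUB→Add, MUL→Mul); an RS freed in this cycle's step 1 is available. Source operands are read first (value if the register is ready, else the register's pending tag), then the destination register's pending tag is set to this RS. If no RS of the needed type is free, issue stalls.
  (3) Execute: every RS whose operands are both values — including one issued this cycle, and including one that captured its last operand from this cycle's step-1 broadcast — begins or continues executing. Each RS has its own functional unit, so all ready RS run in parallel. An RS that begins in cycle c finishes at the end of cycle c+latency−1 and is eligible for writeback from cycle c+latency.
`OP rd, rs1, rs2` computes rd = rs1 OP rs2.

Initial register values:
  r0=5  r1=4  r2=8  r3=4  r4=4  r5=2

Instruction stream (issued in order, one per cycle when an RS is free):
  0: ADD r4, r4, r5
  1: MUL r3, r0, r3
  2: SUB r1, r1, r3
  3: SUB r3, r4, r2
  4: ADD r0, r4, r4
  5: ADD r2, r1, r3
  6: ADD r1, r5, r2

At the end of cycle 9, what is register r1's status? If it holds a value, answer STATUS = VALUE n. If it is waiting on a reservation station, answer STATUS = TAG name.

STATUS = TAG Add3

c1: issue ADD r4<-Add1 | r0:5,r1:4,r2:8,r3:4,r4:Add1,r5:2
c2: issue MUL r3<-Mul1 | r0:5,r1:4,r2:8,r3:Mul1,r4:Add1,r5:2
c3: CDB Add1=6; issue SUB r1<-Add1 | r0:5,r1:Add1,r2:8,r3:Mul1,r4:6,r5:2
c4: issue SUB r3<-Add2 | r0:5,r1:Add1,r2:8,r3:Add2,r4:6,r5:2
c5: issue ADD r0<-Add3 | r0:Add3,r1:Add1,r2:8,r3:Add2,r4:6,r5:2
c6: CDB Add2=-2; issue ADD r2<-Add2 | r0:Add3,r1:Add1,r2:Add2,r3:-2,r4:6,r5:2
c7: CDB Add3=12; issue ADD r1<-Add3 | r0:12,r1:Add3,r2:Add2,r3:-2,r4:6,r5:2
c8: CDB Mul1=20 | r0:12,r1:Add3,r2:Add2,r3:-2,r4:6,r5:2
c9: - | r0:12,r1:Add3,r2:Add2,r3:-2,r4:6,r5:2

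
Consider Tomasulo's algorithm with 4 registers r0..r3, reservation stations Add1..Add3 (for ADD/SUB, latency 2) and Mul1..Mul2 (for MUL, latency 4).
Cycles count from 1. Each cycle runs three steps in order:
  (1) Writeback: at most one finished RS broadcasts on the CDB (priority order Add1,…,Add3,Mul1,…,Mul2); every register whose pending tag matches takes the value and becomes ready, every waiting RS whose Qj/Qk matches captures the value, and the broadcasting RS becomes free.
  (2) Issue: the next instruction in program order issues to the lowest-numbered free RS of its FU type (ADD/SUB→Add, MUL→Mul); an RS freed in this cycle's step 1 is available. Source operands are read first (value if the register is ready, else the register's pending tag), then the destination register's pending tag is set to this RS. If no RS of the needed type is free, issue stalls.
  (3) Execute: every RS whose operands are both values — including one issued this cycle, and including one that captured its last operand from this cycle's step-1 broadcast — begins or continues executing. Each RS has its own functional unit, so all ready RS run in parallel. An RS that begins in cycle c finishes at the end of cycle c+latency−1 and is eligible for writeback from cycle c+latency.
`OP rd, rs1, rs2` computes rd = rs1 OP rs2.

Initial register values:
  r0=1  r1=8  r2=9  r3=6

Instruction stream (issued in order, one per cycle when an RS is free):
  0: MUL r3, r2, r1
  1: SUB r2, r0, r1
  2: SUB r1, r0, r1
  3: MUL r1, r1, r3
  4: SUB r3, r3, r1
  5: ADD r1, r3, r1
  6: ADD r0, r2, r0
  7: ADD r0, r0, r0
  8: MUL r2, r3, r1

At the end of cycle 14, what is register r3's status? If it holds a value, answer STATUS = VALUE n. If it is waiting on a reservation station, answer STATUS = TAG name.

cycle 1: issue MUL r3<-Mul1 // r0:1,r1:8,r2:9,r3:Mul1
cycle 2: issue SUB r2<-Add1 // r0:1,r1:8,r2:Add1,r3:Mul1
cycle 3: issue SUB r1<-Add2 // r0:1,r1:Add2,r2:Add1,r3:Mul1
cycle 4: CDB Add1=-7; issue MUL r1<-Mul2 // r0:1,r1:Mul2,r2:-7,r3:Mul1
cycle 5: CDB Add2=-7; issue SUB r3<-Add1 // r0:1,r1:Mul2,r2:-7,r3:Add1
cycle 6: CDB Mul1=72; issue ADD r1<-Add2 // r0:1,r1:Add2,r2:-7,r3:Add1
cycle 7: issue ADD r0<-Add3 // r0:Add3,r1:Add2,r2:-7,r3:Add1
cycle 8: stall // r0:Add3,r1:Add2,r2:-7,r3:Add1
cycle 9: CDB Add3=-6; issue ADD r0<-Add3 // r0:Add3,r1:Add2,r2:-7,r3:Add1
cycle 10: CDB Mul2=-504; issue MUL r2<-Mul1 // r0:Add3,r1:Add2,r2:Mul1,r3:Add1
cycle 11: CDB Add3=-12 // r0:-12,r1:Add2,r2:Mul1,r3:Add1
cycle 12: CDB Add1=576 // r0:-12,r1:Add2,r2:Mul1,r3:576
cycle 13: - // r0:-12,r1:Add2,r2:Mul1,r3:576
cycle 14: CDB Add2=72 // r0:-12,r1:72,r2:Mul1,r3:576

STATUS = VALUE 576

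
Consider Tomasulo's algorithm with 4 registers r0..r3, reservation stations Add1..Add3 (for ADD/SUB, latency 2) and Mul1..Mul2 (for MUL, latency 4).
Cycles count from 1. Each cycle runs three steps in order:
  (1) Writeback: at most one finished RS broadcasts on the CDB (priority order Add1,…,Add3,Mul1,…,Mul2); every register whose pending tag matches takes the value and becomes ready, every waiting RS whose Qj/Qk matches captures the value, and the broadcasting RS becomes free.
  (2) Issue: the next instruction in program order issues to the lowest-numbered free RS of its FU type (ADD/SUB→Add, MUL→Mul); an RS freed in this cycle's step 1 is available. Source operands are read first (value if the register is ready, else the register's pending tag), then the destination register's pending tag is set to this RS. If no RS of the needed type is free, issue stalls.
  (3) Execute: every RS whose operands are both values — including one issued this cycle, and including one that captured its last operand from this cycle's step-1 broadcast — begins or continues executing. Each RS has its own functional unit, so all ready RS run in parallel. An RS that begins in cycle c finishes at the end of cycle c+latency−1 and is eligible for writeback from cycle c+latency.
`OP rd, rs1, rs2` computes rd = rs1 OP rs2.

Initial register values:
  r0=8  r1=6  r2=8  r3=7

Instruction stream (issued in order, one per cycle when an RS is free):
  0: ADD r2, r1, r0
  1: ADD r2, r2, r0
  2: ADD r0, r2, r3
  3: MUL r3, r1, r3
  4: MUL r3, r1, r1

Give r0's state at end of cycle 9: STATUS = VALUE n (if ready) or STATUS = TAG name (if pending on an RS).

c1: issue ADD r2<-Add1 | r0:8,r1:6,r2:Add1,r3:7
c2: issue ADD r2<-Add2 | r0:8,r1:6,r2:Add2,r3:7
c3: CDB Add1=14; issue ADD r0<-Add1 | r0:Add1,r1:6,r2:Add2,r3:7
c4: issue MUL r3<-Mul1 | r0:Add1,r1:6,r2:Add2,r3:Mul1
c5: CDB Add2=22; issue MUL r3<-Mul2 | r0:Add1,r1:6,r2:22,r3:Mul2
c6: - | r0:Add1,r1:6,r2:22,r3:Mul2
c7: CDB Add1=29 | r0:29,r1:6,r2:22,r3:Mul2
c8: CDB Mul1=42 | r0:29,r1:6,r2:22,r3:Mul2
c9: CDB Mul2=36 | r0:29,r1:6,r2:22,r3:36

STATUS = VALUE 29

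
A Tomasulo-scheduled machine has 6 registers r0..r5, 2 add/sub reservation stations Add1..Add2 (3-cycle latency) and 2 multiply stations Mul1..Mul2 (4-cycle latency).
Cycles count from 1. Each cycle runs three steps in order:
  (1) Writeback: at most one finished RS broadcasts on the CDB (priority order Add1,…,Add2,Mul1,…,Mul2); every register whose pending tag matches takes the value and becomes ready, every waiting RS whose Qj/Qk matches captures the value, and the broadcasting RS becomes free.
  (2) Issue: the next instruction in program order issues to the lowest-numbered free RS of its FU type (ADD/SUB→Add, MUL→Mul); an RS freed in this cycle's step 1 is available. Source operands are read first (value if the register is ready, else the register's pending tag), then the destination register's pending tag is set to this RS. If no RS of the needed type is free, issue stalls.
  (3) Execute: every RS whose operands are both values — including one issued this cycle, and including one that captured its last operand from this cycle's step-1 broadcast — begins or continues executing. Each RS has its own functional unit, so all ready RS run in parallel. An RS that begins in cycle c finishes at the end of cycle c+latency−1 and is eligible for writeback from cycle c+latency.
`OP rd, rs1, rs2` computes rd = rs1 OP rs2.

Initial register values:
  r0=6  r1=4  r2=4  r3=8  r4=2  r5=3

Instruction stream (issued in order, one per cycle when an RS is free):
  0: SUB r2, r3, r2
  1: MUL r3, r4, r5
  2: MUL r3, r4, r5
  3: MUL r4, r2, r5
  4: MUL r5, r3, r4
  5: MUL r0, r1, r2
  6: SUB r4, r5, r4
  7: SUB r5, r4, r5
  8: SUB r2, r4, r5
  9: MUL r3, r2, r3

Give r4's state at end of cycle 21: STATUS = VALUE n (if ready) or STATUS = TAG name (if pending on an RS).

cycle 1: issue SUB r2<-Add1 // r0:6,r1:4,r2:Add1,r3:8,r4:2,r5:3
cycle 2: issue MUL r3<-Mul1 // r0:6,r1:4,r2:Add1,r3:Mul1,r4:2,r5:3
cycle 3: issue MUL r3<-Mul2 // r0:6,r1:4,r2:Add1,r3:Mul2,r4:2,r5:3
cycle 4: CDB Add1=4; stall // r0:6,r1:4,r2:4,r3:Mul2,r4:2,r5:3
cycle 5: stall // r0:6,r1:4,r2:4,r3:Mul2,r4:2,r5:3
cycle 6: CDB Mul1=6; issue MUL r4<-Mul1 // r0:6,r1:4,r2:4,r3:Mul2,r4:Mul1,r5:3
cycle 7: CDB Mul2=6; issue MUL r5<-Mul2 // r0:6,r1:4,r2:4,r3:6,r4:Mul1,r5:Mul2
cycle 8: stall // r0:6,r1:4,r2:4,r3:6,r4:Mul1,r5:Mul2
cycle 9: stall // r0:6,r1:4,r2:4,r3:6,r4:Mul1,r5:Mul2
cycle 10: CDB Mul1=12; issue MUL r0<-Mul1 // r0:Mul1,r1:4,r2:4,r3:6,r4:12,r5:Mul2
cycle 11: issue SUB r4<-Add1 // r0:Mul1,r1:4,r2:4,r3:6,r4:Add1,r5:Mul2
cycle 12: issue SUB r5<-Add2 // r0:Mul1,r1:4,r2:4,r3:6,r4:Add1,r5:Add2
cycle 13: stall // r0:Mul1,r1:4,r2:4,r3:6,r4:Add1,r5:Add2
cycle 14: CDB Mul1=16; stall // r0:16,r1:4,r2:4,r3:6,r4:Add1,r5:Add2
cycle 15: CDB Mul2=72; stall // r0:16,r1:4,r2:4,r3:6,r4:Add1,r5:Add2
cycle 16: stall // r0:16,r1:4,r2:4,r3:6,r4:Add1,r5:Add2
cycle 17: stall // r0:16,r1:4,r2:4,r3:6,r4:Add1,r5:Add2
cycle 18: CDB Add1=60; issue SUB r2<-Add1 // r0:16,r1:4,r2:Add1,r3:6,r4:60,r5:Add2
cycle 19: issue MUL r3<-Mul1 // r0:16,r1:4,r2:Add1,r3:Mul1,r4:60,r5:Add2
cycle 20: - // r0:16,r1:4,r2:Add1,r3:Mul1,r4:60,r5:Add2
cycle 21: CDB Add2=-12 // r0:16,r1:4,r2:Add1,r3:Mul1,r4:60,r5:-12

STATUS = VALUE 60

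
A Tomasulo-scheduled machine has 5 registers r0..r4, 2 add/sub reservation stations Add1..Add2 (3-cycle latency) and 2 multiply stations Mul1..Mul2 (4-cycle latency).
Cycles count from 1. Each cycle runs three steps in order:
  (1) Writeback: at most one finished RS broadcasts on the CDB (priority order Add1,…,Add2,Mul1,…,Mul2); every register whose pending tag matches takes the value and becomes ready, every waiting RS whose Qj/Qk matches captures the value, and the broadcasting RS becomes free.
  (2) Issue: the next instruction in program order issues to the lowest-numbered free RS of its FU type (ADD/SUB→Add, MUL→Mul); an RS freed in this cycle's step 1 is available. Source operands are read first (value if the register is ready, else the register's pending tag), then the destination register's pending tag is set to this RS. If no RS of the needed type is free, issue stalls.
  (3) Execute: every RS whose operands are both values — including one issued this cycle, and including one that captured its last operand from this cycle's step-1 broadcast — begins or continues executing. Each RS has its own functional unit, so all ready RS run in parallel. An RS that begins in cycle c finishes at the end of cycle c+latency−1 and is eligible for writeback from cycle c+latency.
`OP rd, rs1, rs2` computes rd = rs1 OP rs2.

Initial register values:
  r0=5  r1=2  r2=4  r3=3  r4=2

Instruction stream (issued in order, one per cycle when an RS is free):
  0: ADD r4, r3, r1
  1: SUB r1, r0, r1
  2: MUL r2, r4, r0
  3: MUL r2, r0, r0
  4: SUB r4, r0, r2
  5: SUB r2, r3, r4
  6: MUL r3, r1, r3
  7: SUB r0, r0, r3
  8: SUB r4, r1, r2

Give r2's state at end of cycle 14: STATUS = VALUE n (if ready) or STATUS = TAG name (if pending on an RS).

  c1: issue ADD r4<-Add1  regs: r0:5,r1:2,r2:4,r3:3,r4:Add1
  c2: issue SUB r1<-Add2  regs: r0:5,r1:Add2,r2:4,r3:3,r4:Add1
  c3: issue MUL r2<-Mul1  regs: r0:5,r1:Add2,r2:Mul1,r3:3,r4:Add1
  c4: CDB Add1=5; issue MUL r2<-Mul2  regs: r0:5,r1:Add2,r2:Mul2,r3:3,r4:5
  c5: CDB Add2=3; issue SUB r4<-Add1  regs: r0:5,r1:3,r2:Mul2,r3:3,r4:Add1
  c6: issue SUB r2<-Add2  regs: r0:5,r1:3,r2:Add2,r3:3,r4:Add1
  c7: stall  regs: r0:5,r1:3,r2:Add2,r3:3,r4:Add1
  c8: CDB Mul1=25; issue MUL r3<-Mul1  regs: r0:5,r1:3,r2:Add2,r3:Mul1,r4:Add1
  c9: CDB Mul2=25; stall  regs: r0:5,r1:3,r2:Add2,r3:Mul1,r4:Add1
  c10: stall  regs: r0:5,r1:3,r2:Add2,r3:Mul1,r4:Add1
  c11: stall  regs: r0:5,r1:3,r2:Add2,r3:Mul1,r4:Add1
  c12: CDB Add1=-20; issue SUB r0<-Add1  regs: r0:Add1,r1:3,r2:Add2,r3:Mul1,r4:-20
  c13: CDB Mul1=9; stall  regs: r0:Add1,r1:3,r2:Add2,r3:9,r4:-20
  c14: stall  regs: r0:Add1,r1:3,r2:Add2,r3:9,r4:-20

STATUS = TAG Add2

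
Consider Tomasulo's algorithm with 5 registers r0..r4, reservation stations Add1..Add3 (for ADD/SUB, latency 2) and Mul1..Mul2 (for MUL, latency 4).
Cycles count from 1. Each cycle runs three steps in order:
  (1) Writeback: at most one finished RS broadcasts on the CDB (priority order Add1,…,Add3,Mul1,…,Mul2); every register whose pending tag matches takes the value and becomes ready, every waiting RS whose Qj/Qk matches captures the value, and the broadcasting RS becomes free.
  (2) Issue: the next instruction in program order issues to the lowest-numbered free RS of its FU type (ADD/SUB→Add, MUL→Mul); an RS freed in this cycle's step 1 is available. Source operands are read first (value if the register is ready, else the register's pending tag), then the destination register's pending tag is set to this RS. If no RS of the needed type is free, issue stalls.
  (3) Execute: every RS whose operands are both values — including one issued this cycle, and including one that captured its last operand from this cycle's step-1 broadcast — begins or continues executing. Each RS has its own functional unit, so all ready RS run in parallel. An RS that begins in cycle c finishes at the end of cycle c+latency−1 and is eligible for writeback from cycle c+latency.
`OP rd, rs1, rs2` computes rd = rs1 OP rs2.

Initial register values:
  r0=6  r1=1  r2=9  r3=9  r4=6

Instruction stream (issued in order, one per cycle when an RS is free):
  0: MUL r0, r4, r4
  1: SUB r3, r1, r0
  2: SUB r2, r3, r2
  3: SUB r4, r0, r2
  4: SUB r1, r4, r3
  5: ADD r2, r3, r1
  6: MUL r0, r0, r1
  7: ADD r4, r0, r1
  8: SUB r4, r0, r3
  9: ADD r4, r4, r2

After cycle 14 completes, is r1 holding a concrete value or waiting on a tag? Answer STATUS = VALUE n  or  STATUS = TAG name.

  c1: issue MUL r0<-Mul1  regs: r0:Mul1,r1:1,r2:9,r3:9,r4:6
  c2: issue SUB r3<-Add1  regs: r0:Mul1,r1:1,r2:9,r3:Add1,r4:6
  c3: issue SUB r2<-Add2  regs: r0:Mul1,r1:1,r2:Add2,r3:Add1,r4:6
  c4: issue SUB r4<-Add3  regs: r0:Mul1,r1:1,r2:Add2,r3:Add1,r4:Add3
  c5: CDB Mul1=36; stall  regs: r0:36,r1:1,r2:Add2,r3:Add1,r4:Add3
  c6: stall  regs: r0:36,r1:1,r2:Add2,r3:Add1,r4:Add3
  c7: CDB Add1=-35; issue SUB r1<-Add1  regs: r0:36,r1:Add1,r2:Add2,r3:-35,r4:Add3
  c8: stall  regs: r0:36,r1:Add1,r2:Add2,r3:-35,r4:Add3
  c9: CDB Add2=-44; issue ADD r2<-Add2  regs: r0:36,r1:Add1,r2:Add2,r3:-35,r4:Add3
  c10: issue MUL r0<-Mul1  regs: r0:Mul1,r1:Add1,r2:Add2,r3:-35,r4:Add3
  c11: CDB Add3=80; issue ADD r4<-Add3  regs: r0:Mul1,r1:Add1,r2:Add2,r3:-35,r4:Add3
  c12: stall  regs: r0:Mul1,r1:Add1,r2:Add2,r3:-35,r4:Add3
  c13: CDB Add1=115; issue SUB r4<-Add1  regs: r0:Mul1,r1:115,r2:Add2,r3:-35,r4:Add1
  c14: stall  regs: r0:Mul1,r1:115,r2:Add2,r3:-35,r4:Add1

STATUS = VALUE 115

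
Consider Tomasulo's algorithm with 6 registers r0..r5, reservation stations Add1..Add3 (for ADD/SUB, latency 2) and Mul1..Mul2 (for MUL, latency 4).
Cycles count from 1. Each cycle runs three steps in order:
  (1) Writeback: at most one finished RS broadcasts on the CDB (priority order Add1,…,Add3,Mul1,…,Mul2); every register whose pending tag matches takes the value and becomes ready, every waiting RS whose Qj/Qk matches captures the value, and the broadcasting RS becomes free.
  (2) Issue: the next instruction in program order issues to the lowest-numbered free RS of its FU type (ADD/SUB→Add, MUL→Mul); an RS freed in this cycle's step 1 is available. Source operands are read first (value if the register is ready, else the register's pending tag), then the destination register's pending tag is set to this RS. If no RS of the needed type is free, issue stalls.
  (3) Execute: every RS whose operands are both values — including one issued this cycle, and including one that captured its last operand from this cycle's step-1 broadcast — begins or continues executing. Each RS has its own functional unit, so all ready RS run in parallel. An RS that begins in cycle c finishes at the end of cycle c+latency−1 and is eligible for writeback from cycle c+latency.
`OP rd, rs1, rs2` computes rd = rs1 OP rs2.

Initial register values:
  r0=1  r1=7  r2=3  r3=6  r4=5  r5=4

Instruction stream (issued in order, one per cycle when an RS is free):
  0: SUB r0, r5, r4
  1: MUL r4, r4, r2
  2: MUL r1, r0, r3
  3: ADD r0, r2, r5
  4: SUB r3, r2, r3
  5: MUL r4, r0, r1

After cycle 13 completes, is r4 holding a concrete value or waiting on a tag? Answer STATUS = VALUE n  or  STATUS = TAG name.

STATUS = VALUE -42

cycle 1: issue SUB r0<-Add1 // r0:Add1,r1:7,r2:3,r3:6,r4:5,r5:4
cycle 2: issue MUL r4<-Mul1 // r0:Add1,r1:7,r2:3,r3:6,r4:Mul1,r5:4
cycle 3: CDB Add1=-1; issue MUL r1<-Mul2 // r0:-1,r1:Mul2,r2:3,r3:6,r4:Mul1,r5:4
cycle 4: issue ADD r0<-Add1 // r0:Add1,r1:Mul2,r2:3,r3:6,r4:Mul1,r5:4
cycle 5: issue SUB r3<-Add2 // r0:Add1,r1:Mul2,r2:3,r3:Add2,r4:Mul1,r5:4
cycle 6: CDB Add1=7; stall // r0:7,r1:Mul2,r2:3,r3:Add2,r4:Mul1,r5:4
cycle 7: CDB Add2=-3; stall // r0:7,r1:Mul2,r2:3,r3:-3,r4:Mul1,r5:4
cycle 8: CDB Mul1=15; issue MUL r4<-Mul1 // r0:7,r1:Mul2,r2:3,r3:-3,r4:Mul1,r5:4
cycle 9: CDB Mul2=-6 // r0:7,r1:-6,r2:3,r3:-3,r4:Mul1,r5:4
cycle 10: - // r0:7,r1:-6,r2:3,r3:-3,r4:Mul1,r5:4
cycle 11: - // r0:7,r1:-6,r2:3,r3:-3,r4:Mul1,r5:4
cycle 12: - // r0:7,r1:-6,r2:3,r3:-3,r4:Mul1,r5:4
cycle 13: CDB Mul1=-42 // r0:7,r1:-6,r2:3,r3:-3,r4:-42,r5:4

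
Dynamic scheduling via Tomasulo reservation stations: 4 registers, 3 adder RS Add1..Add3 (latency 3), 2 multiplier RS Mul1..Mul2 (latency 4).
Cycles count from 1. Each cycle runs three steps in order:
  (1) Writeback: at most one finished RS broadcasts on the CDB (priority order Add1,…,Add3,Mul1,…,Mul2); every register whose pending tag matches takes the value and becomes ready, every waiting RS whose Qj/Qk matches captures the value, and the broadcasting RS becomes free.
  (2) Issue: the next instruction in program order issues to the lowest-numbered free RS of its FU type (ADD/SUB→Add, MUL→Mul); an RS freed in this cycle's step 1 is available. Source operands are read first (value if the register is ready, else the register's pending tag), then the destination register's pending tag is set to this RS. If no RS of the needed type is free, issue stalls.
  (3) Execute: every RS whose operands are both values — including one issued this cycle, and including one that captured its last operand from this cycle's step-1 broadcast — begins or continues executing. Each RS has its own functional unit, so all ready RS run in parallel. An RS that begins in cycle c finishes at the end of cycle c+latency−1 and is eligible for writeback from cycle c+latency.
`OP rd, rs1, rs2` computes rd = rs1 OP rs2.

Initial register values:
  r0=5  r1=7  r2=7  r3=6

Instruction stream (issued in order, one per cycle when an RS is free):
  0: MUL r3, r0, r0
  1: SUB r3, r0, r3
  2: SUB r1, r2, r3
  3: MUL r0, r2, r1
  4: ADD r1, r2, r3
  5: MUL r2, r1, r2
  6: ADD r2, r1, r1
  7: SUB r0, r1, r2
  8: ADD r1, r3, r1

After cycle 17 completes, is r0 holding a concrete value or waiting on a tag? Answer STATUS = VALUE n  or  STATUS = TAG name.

STATUS = TAG Add2

  c1: issue MUL r3<-Mul1  regs: r0:5,r1:7,r2:7,r3:Mul1
  c2: issue SUB r3<-Add1  regs: r0:5,r1:7,r2:7,r3:Add1
  c3: issue SUB r1<-Add2  regs: r0:5,r1:Add2,r2:7,r3:Add1
  c4: issue MUL r0<-Mul2  regs: r0:Mul2,r1:Add2,r2:7,r3:Add1
  c5: CDB Mul1=25; issue ADD r1<-Add3  regs: r0:Mul2,r1:Add3,r2:7,r3:Add1
  c6: issue MUL r2<-Mul1  regs: r0:Mul2,r1:Add3,r2:Mul1,r3:Add1
  c7: stall  regs: r0:Mul2,r1:Add3,r2:Mul1,r3:Add1
  c8: CDB Add1=-20; issue ADD r2<-Add1  regs: r0:Mul2,r1:Add3,r2:Add1,r3:-20
  c9: stall  regs: r0:Mul2,r1:Add3,r2:Add1,r3:-20
  c10: stall  regs: r0:Mul2,r1:Add3,r2:Add1,r3:-20
  c11: CDB Add2=27; issue SUB r0<-Add2  regs: r0:Add2,r1:Add3,r2:Add1,r3:-20
  c12: CDB Add3=-13; issue ADD r1<-Add3  regs: r0:Add2,r1:Add3,r2:Add1,r3:-20
  c13: -  regs: r0:Add2,r1:Add3,r2:Add1,r3:-20
  c14: -  regs: r0:Add2,r1:Add3,r2:Add1,r3:-20
  c15: CDB Add1=-26  regs: r0:Add2,r1:Add3,r2:-26,r3:-20
  c16: CDB Add3=-33  regs: r0:Add2,r1:-33,r2:-26,r3:-20
  c17: CDB Mul1=-91  regs: r0:Add2,r1:-33,r2:-26,r3:-20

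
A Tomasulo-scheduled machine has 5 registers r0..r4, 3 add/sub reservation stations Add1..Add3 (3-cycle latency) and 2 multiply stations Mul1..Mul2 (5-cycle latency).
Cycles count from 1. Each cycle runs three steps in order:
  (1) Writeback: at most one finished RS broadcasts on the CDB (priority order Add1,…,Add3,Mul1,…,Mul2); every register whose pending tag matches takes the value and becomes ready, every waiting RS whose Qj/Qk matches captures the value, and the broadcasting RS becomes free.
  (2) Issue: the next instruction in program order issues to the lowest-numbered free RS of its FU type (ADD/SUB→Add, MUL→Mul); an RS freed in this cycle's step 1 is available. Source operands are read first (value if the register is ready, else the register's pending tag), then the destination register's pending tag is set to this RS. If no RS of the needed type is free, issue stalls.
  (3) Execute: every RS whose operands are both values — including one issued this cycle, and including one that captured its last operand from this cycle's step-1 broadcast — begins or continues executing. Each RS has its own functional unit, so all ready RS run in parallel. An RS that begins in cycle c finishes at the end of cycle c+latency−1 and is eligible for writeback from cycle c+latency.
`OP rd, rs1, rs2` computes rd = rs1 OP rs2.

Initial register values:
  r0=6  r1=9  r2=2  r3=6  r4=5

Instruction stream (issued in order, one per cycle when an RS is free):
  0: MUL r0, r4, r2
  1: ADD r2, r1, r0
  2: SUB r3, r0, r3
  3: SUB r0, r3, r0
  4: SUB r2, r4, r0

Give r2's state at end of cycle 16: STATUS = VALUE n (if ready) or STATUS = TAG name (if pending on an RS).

cycle 1: issue MUL r0<-Mul1 // r0:Mul1,r1:9,r2:2,r3:6,r4:5
cycle 2: issue ADD r2<-Add1 // r0:Mul1,r1:9,r2:Add1,r3:6,r4:5
cycle 3: issue SUB r3<-Add2 // r0:Mul1,r1:9,r2:Add1,r3:Add2,r4:5
cycle 4: issue SUB r0<-Add3 // r0:Add3,r1:9,r2:Add1,r3:Add2,r4:5
cycle 5: stall // r0:Add3,r1:9,r2:Add1,r3:Add2,r4:5
cycle 6: CDB Mul1=10; stall // r0:Add3,r1:9,r2:Add1,r3:Add2,r4:5
cycle 7: stall // r0:Add3,r1:9,r2:Add1,r3:Add2,r4:5
cycle 8: stall // r0:Add3,r1:9,r2:Add1,r3:Add2,r4:5
cycle 9: CDB Add1=19; issue SUB r2<-Add1 // r0:Add3,r1:9,r2:Add1,r3:Add2,r4:5
cycle 10: CDB Add2=4 // r0:Add3,r1:9,r2:Add1,r3:4,r4:5
cycle 11: - // r0:Add3,r1:9,r2:Add1,r3:4,r4:5
cycle 12: - // r0:Add3,r1:9,r2:Add1,r3:4,r4:5
cycle 13: CDB Add3=-6 // r0:-6,r1:9,r2:Add1,r3:4,r4:5
cycle 14: - // r0:-6,r1:9,r2:Add1,r3:4,r4:5
cycle 15: - // r0:-6,r1:9,r2:Add1,r3:4,r4:5
cycle 16: CDB Add1=11 // r0:-6,r1:9,r2:11,r3:4,r4:5

STATUS = VALUE 11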